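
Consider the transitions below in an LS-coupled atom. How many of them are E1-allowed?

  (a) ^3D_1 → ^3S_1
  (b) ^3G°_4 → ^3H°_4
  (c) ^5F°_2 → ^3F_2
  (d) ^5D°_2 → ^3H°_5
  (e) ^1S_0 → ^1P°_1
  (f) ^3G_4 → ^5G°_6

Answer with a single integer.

(a) forbidden (parity, ΔL fail)
(b) forbidden (parity fails)
(c) forbidden (ΔS fails)
(d) forbidden (parity, ΔS, ΔL, ΔJ fail)
(e) allowed
(f) forbidden (ΔS, ΔJ fail)
Total allowed: 1 of 6.

1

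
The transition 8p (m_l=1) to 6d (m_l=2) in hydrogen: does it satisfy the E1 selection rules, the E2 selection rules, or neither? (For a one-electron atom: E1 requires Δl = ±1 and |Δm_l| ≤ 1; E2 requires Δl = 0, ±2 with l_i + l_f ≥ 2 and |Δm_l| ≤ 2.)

Δl = 2 − 1 = +1; l_i + l_f = 3.
Δm_l = +1.
E1 (Δl = ±1, |Δm_l| ≤ 1): satisfied.
E2 (Δl = 0,±2, l_i+l_f ≥ 2, |Δm_l| ≤ 2): not satisfied.

E1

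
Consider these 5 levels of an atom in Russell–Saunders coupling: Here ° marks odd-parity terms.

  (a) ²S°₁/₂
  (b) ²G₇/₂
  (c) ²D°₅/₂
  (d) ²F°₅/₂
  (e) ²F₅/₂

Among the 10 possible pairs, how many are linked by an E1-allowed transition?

3

(a)–(b): forbidden (ΔL, ΔJ).
(a)–(c): forbidden (parity, ΔL, ΔJ).
(a)–(d): forbidden (parity, ΔL, ΔJ).
(a)–(e): forbidden (ΔL, ΔJ).
(b)–(c): forbidden (ΔL).
(b)–(d): allowed.
(b)–(e): forbidden (parity).
(c)–(d): forbidden (parity).
(c)–(e): allowed.
(d)–(e): allowed.
Allowed pairs: 3 of 10.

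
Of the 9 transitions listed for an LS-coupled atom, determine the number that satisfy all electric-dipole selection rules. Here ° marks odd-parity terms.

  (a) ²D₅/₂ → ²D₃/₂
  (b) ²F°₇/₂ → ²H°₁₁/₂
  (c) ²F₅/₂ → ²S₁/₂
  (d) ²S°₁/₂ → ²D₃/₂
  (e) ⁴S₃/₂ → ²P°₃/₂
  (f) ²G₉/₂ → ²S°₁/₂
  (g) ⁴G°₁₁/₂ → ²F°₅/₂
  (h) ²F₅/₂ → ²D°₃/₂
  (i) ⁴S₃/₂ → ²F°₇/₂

(a) forbidden (parity fails)
(b) forbidden (parity, ΔL, ΔJ fail)
(c) forbidden (parity, ΔL, ΔJ fail)
(d) forbidden (ΔL fails)
(e) forbidden (ΔS fails)
(f) forbidden (ΔL, ΔJ fail)
(g) forbidden (parity, ΔS, ΔJ fail)
(h) allowed
(i) forbidden (ΔS, ΔL, ΔJ fail)
Total allowed: 1 of 9.

1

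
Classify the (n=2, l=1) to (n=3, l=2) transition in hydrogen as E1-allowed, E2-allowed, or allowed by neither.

Δl = 2 − 1 = +1; l_i + l_f = 3.
E1 (Δl = ±1): satisfied.
E2 (Δl = 0,±2, l_i+l_f ≥ 2): not satisfied.

E1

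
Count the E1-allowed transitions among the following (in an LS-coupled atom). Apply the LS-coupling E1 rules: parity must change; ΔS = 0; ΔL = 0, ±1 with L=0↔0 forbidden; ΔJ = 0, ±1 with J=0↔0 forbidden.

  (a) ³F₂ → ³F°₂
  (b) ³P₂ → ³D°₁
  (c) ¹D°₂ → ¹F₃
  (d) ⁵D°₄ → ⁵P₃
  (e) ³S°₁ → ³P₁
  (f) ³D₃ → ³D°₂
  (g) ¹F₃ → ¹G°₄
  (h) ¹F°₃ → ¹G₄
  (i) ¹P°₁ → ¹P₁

9

(a) allowed
(b) allowed
(c) allowed
(d) allowed
(e) allowed
(f) allowed
(g) allowed
(h) allowed
(i) allowed
Total allowed: 9 of 9.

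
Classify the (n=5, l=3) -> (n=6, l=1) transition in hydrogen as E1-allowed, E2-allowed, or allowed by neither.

E2

Δl = 1 − 3 = -2; l_i + l_f = 4.
E1 (Δl = ±1): not satisfied.
E2 (Δl = 0,±2, l_i+l_f ≥ 2): satisfied.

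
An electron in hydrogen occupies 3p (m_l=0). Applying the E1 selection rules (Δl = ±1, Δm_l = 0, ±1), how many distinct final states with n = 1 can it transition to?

E1 requires Δl = ±1, so l_f ∈ {0, 2}; with 0 ≤ l_f ≤ n_f−1 = 0, the allowed l_f values are {0}.
For l_f = 0: m_f ∈ {m_i−1, m_i, m_i+1} ∩ [−0, 0] = {0} → 1 state.
Total: 1.

1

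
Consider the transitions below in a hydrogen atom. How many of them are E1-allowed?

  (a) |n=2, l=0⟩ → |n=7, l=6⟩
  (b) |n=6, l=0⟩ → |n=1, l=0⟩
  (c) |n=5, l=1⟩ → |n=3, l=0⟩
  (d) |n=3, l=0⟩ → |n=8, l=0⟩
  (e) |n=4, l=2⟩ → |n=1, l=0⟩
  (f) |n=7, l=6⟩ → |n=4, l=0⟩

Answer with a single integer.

1

(a) forbidden — Δl = +6 (E1 requires Δl = ±1)
(b) forbidden — Δl = +0 (E1 requires Δl = ±1)
(c) allowed
(d) forbidden — Δl = +0 (E1 requires Δl = ±1)
(e) forbidden — Δl = -2 (E1 requires Δl = ±1)
(f) forbidden — Δl = -6 (E1 requires Δl = ±1)
Total allowed: 1 of 6.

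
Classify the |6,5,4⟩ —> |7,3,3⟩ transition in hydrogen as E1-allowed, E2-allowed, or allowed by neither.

E2

Δl = 3 − 5 = -2; l_i + l_f = 8.
Δm_l = -1.
E1 (Δl = ±1, |Δm_l| ≤ 1): not satisfied.
E2 (Δl = 0,±2, l_i+l_f ≥ 2, |Δm_l| ≤ 2): satisfied.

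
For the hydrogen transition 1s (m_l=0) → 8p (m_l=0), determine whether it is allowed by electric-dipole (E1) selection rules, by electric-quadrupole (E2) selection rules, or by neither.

E1

Δl = 1 − 0 = +1; l_i + l_f = 1.
Δm_l = +0.
E1 (Δl = ±1, |Δm_l| ≤ 1): satisfied.
E2 (Δl = 0,±2, l_i+l_f ≥ 2, |Δm_l| ≤ 2): not satisfied.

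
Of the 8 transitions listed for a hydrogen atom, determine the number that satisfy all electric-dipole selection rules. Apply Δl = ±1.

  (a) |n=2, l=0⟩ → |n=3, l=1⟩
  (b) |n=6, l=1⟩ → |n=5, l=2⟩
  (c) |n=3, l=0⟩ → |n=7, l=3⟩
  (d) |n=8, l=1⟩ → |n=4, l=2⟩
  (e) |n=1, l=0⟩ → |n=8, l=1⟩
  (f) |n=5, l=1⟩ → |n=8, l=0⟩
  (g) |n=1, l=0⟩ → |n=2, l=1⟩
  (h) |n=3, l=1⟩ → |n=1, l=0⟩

7

(a) allowed
(b) allowed
(c) forbidden — Δl = +3 (E1 requires Δl = ±1)
(d) allowed
(e) allowed
(f) allowed
(g) allowed
(h) allowed
Total allowed: 7 of 8.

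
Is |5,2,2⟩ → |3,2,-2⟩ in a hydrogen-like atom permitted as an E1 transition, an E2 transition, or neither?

neither

Δl = 2 − 2 = +0; l_i + l_f = 4.
Δm_l = -4.
E1 (Δl = ±1, |Δm_l| ≤ 1): not satisfied.
E2 (Δl = 0,±2, l_i+l_f ≥ 2, |Δm_l| ≤ 2): not satisfied.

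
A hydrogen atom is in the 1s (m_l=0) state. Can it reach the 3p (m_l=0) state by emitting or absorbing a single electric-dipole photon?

allowed

l: 0 → 1 (Δl = +1). Δl = ±1 passes.
m_l: 0 → 0 (Δm_l = +0). |Δm_l| ≤ 1 passes.
All E1 selection rules are satisfied.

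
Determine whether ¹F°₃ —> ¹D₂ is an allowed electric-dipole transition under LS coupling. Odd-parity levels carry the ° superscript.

Parity must change: odd → even — passes.
ΔS = 0: S: 0 → 0 — passes.
ΔL = 0, ±1 (not L=0↔0): L: 3 → 2, ΔL = -1 — passes.
ΔJ = 0, ±1 (not J=0↔0): J: 3 → 2, ΔJ = -1 — passes.
All four E1 rules are satisfied.

allowed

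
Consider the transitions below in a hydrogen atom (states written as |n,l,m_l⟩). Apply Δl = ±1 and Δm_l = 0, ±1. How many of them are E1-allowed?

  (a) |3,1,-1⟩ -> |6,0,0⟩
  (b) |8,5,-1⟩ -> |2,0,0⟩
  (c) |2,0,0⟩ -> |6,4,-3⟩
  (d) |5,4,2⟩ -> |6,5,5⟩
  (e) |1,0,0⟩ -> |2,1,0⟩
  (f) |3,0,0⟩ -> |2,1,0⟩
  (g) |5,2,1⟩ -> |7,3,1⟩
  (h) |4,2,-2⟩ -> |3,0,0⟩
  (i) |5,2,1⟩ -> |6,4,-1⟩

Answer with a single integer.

(a) allowed
(b) forbidden — Δl = -5 (E1 requires Δl = ±1)
(c) forbidden — Δl = +4 (E1 requires Δl = ±1); Δm_l = -3 (E1 requires Δm_l = 0, ±1)
(d) forbidden — Δm_l = +3 (E1 requires Δm_l = 0, ±1)
(e) allowed
(f) allowed
(g) allowed
(h) forbidden — Δl = -2 (E1 requires Δl = ±1); Δm_l = +2 (E1 requires Δm_l = 0, ±1)
(i) forbidden — Δl = +2 (E1 requires Δl = ±1); Δm_l = -2 (E1 requires Δm_l = 0, ±1)
Total allowed: 4 of 9.

4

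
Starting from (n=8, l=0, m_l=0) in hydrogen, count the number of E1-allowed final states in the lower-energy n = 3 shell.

3

E1 requires Δl = ±1, so l_f ∈ {-1, 1}; with 0 ≤ l_f ≤ n_f−1 = 2, the allowed l_f values are {1}.
For l_f = 1: m_f ∈ {m_i−1, m_i, m_i+1} ∩ [−1, 1] = {-1, 0, 1} → 3 states.
Total: 3.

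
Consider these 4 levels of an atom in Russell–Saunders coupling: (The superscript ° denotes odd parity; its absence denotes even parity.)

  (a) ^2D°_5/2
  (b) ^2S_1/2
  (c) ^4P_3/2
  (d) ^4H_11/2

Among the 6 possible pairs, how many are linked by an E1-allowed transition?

0

(a)–(b): forbidden (ΔL, ΔJ).
(a)–(c): forbidden (ΔS).
(a)–(d): forbidden (ΔS, ΔL, ΔJ).
(b)–(c): forbidden (parity, ΔS).
(b)–(d): forbidden (parity, ΔS, ΔL, ΔJ).
(c)–(d): forbidden (parity, ΔL, ΔJ).
Allowed pairs: 0 of 6.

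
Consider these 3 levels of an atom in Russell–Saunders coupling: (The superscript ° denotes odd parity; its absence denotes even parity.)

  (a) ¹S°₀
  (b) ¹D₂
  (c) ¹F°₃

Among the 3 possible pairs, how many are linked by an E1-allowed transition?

1

(a)–(b): forbidden (ΔL, ΔJ).
(a)–(c): forbidden (parity, ΔL, ΔJ).
(b)–(c): allowed.
Allowed pairs: 1 of 3.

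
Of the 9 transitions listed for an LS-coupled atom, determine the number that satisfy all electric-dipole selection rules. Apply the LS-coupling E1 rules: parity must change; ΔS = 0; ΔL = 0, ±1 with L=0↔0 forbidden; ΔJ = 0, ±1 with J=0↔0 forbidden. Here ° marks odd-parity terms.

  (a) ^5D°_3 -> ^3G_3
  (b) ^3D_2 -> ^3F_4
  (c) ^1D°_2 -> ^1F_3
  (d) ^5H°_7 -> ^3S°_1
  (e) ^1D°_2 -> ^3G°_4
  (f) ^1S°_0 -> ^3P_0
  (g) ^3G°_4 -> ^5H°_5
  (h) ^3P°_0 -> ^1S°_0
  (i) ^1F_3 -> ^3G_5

1

(a) forbidden (ΔS, ΔL fail)
(b) forbidden (parity, ΔJ fail)
(c) allowed
(d) forbidden (parity, ΔS, ΔL, ΔJ fail)
(e) forbidden (parity, ΔS, ΔL, ΔJ fail)
(f) forbidden (ΔS, ΔJ fail)
(g) forbidden (parity, ΔS fail)
(h) forbidden (parity, ΔS, ΔJ fail)
(i) forbidden (parity, ΔS, ΔJ fail)
Total allowed: 1 of 9.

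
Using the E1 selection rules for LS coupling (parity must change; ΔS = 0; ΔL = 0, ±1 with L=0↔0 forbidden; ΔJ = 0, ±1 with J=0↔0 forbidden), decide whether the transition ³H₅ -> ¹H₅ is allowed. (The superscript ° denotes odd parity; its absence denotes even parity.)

Parity must change: even → even — ✗.
ΔS = 0: S: 1 → 0 — ✗.
ΔL = 0, ±1 (not L=0↔0): L: 5 → 5, ΔL = +0 — ✓.
ΔJ = 0, ±1 (not J=0↔0): J: 5 → 5, ΔJ = +0 — ✓.
Rule(s) violated: parity, ΔS.

forbidden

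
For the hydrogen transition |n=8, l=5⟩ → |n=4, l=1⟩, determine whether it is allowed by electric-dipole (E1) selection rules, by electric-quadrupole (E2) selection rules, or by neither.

Δl = 1 − 5 = -4; l_i + l_f = 6.
E1 (Δl = ±1): not satisfied.
E2 (Δl = 0,±2, l_i+l_f ≥ 2): not satisfied.

neither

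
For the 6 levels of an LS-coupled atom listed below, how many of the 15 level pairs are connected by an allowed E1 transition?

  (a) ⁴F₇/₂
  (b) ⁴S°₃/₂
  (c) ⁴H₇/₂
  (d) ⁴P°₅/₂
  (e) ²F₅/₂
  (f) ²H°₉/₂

(a)–(b): forbidden (ΔL, ΔJ).
(a)–(c): forbidden (parity, ΔL).
(a)–(d): forbidden (ΔL).
(a)–(e): forbidden (parity, ΔS).
(a)–(f): forbidden (ΔS, ΔL).
(b)–(c): forbidden (ΔL, ΔJ).
(b)–(d): forbidden (parity).
(b)–(e): forbidden (ΔS, ΔL).
(b)–(f): forbidden (parity, ΔS, ΔL, ΔJ).
(c)–(d): forbidden (ΔL).
(c)–(e): forbidden (parity, ΔS, ΔL).
(c)–(f): forbidden (ΔS).
(d)–(e): forbidden (ΔS, ΔL).
(d)–(f): forbidden (parity, ΔS, ΔL, ΔJ).
(e)–(f): forbidden (ΔL, ΔJ).
Allowed pairs: 0 of 15.

0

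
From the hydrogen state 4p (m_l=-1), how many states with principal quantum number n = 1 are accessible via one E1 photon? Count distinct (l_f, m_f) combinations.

E1 requires Δl = ±1, so l_f ∈ {0, 2}; with 0 ≤ l_f ≤ n_f−1 = 0, the allowed l_f values are {0}.
For l_f = 0: m_f ∈ {m_i−1, m_i, m_i+1} ∩ [−0, 0] = {0} → 1 state.
Total: 1.

1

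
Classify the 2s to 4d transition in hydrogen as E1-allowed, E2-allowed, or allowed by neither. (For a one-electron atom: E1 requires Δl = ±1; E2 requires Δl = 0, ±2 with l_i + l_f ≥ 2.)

E2

Δl = 2 − 0 = +2; l_i + l_f = 2.
E1 (Δl = ±1): not satisfied.
E2 (Δl = 0,±2, l_i+l_f ≥ 2): satisfied.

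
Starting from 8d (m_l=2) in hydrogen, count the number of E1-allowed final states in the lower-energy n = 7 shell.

4

E1 requires Δl = ±1, so l_f ∈ {1, 3}; with 0 ≤ l_f ≤ n_f−1 = 6, the allowed l_f values are {1, 3}.
For l_f = 1: m_f ∈ {m_i−1, m_i, m_i+1} ∩ [−1, 1] = {1} → 1 state.
For l_f = 3: m_f ∈ {m_i−1, m_i, m_i+1} ∩ [−3, 3] = {1, 2, 3} → 3 states.
Total: 4.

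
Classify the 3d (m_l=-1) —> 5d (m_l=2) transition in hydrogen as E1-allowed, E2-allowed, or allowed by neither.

neither

Δl = 2 − 2 = +0; l_i + l_f = 4.
Δm_l = +3.
E1 (Δl = ±1, |Δm_l| ≤ 1): not satisfied.
E2 (Δl = 0,±2, l_i+l_f ≥ 2, |Δm_l| ≤ 2): not satisfied.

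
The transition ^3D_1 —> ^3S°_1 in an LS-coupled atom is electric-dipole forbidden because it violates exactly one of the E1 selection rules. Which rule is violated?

the ΔL = 0, ±1 rule

Parity must change: even → odd — ✓.
ΔS = 0: S: 1 → 1 — ✓.
ΔL = 0, ±1 (not L=0↔0): L: 2 → 0, ΔL = -2 — ✗.
ΔJ = 0, ±1 (not J=0↔0): J: 1 → 1, ΔJ = +0 — ✓.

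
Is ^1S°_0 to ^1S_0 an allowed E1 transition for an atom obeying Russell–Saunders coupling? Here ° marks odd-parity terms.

forbidden

ΔS = 0: S: 0 → 0 — ok.
ΔJ = 0, ±1 (not J=0↔0): J: 0 → 0, ΔJ = +0 — fails.
ΔL = 0, ±1 (not L=0↔0): L: 0 → 0, ΔL = +0 — fails.
Parity must change: odd → even — ok.
Rule(s) violated: ΔL, ΔJ.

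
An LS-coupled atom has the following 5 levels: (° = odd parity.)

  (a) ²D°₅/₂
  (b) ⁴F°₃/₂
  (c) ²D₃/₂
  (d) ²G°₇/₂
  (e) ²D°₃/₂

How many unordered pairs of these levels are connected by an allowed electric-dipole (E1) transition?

(a)–(b): forbidden (parity, ΔS).
(a)–(c): allowed.
(a)–(d): forbidden (parity, ΔL).
(a)–(e): forbidden (parity).
(b)–(c): forbidden (ΔS).
(b)–(d): forbidden (parity, ΔS, ΔJ).
(b)–(e): forbidden (parity, ΔS).
(c)–(d): forbidden (ΔL, ΔJ).
(c)–(e): allowed.
(d)–(e): forbidden (parity, ΔL, ΔJ).
Allowed pairs: 2 of 10.

2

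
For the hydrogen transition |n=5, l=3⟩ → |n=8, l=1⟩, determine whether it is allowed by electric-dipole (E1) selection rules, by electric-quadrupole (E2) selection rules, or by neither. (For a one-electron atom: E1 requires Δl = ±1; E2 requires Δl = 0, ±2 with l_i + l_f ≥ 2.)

E2

Δl = 1 − 3 = -2; l_i + l_f = 4.
E1 (Δl = ±1): not satisfied.
E2 (Δl = 0,±2, l_i+l_f ≥ 2): satisfied.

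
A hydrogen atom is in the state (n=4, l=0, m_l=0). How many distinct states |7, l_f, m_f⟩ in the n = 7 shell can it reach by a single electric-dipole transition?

E1 requires Δl = ±1, so l_f ∈ {-1, 1}; with 0 ≤ l_f ≤ n_f−1 = 6, the allowed l_f values are {1}.
For l_f = 1: m_f ∈ {m_i−1, m_i, m_i+1} ∩ [−1, 1] = {-1, 0, 1} → 3 states.
Total: 3.

3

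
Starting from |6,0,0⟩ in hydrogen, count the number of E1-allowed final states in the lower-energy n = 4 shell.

3

E1 requires Δl = ±1, so l_f ∈ {-1, 1}; with 0 ≤ l_f ≤ n_f−1 = 3, the allowed l_f values are {1}.
For l_f = 1: m_f ∈ {m_i−1, m_i, m_i+1} ∩ [−1, 1] = {-1, 0, 1} → 3 states.
Total: 3.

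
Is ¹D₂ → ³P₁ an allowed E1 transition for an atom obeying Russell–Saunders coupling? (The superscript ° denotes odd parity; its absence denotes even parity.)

forbidden

Initial level: S=0, L=2, J=2, parity even. Final level: S=1, L=1, J=1, parity even.
ΔJ = 0, ±1 (not J=0↔0): J: 2 → 1, ΔJ = -1 — ok.
ΔL = 0, ±1 (not L=0↔0): L: 2 → 1, ΔL = -1 — ok.
ΔS = 0: S: 0 → 1 — fails.
Parity must change: even → even — fails.
Rule(s) violated: parity, ΔS.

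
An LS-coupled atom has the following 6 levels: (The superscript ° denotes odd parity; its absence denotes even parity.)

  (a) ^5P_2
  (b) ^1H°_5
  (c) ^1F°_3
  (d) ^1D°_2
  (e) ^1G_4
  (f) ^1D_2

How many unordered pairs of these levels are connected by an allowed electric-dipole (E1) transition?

(a)–(b): forbidden (ΔS, ΔL, ΔJ).
(a)–(c): forbidden (ΔS, ΔL).
(a)–(d): forbidden (ΔS).
(a)–(e): forbidden (parity, ΔS, ΔL, ΔJ).
(a)–(f): forbidden (parity, ΔS).
(b)–(c): forbidden (parity, ΔL, ΔJ).
(b)–(d): forbidden (parity, ΔL, ΔJ).
(b)–(e): allowed.
(b)–(f): forbidden (ΔL, ΔJ).
(c)–(d): forbidden (parity).
(c)–(e): allowed.
(c)–(f): allowed.
(d)–(e): forbidden (ΔL, ΔJ).
(d)–(f): allowed.
(e)–(f): forbidden (parity, ΔL, ΔJ).
Allowed pairs: 4 of 15.

4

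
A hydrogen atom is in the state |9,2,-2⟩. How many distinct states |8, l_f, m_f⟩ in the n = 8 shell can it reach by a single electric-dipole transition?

4

E1 requires Δl = ±1, so l_f ∈ {1, 3}; with 0 ≤ l_f ≤ n_f−1 = 7, the allowed l_f values are {1, 3}.
For l_f = 1: m_f ∈ {m_i−1, m_i, m_i+1} ∩ [−1, 1] = {-1} → 1 state.
For l_f = 3: m_f ∈ {m_i−1, m_i, m_i+1} ∩ [−3, 3] = {-3, -2, -1} → 3 states.
Total: 4.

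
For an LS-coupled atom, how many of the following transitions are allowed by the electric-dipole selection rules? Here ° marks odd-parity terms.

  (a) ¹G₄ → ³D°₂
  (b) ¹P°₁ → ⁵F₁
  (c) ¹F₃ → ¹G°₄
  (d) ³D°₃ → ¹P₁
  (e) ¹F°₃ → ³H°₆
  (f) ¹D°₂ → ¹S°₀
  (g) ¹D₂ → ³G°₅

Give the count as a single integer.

1

(a) forbidden (ΔS, ΔL, ΔJ fail)
(b) forbidden (ΔS, ΔL fail)
(c) allowed
(d) forbidden (ΔS, ΔJ fail)
(e) forbidden (parity, ΔS, ΔL, ΔJ fail)
(f) forbidden (parity, ΔL, ΔJ fail)
(g) forbidden (ΔS, ΔL, ΔJ fail)
Total allowed: 1 of 7.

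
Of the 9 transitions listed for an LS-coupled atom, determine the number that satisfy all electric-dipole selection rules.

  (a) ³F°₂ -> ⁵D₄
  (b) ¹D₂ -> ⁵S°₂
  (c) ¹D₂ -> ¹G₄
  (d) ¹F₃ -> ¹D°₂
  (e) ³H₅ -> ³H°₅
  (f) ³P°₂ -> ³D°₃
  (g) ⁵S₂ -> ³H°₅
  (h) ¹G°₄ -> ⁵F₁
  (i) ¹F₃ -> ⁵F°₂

(a) forbidden (ΔS, ΔJ fail)
(b) forbidden (ΔS, ΔL fail)
(c) forbidden (parity, ΔL, ΔJ fail)
(d) allowed
(e) allowed
(f) forbidden (parity fails)
(g) forbidden (ΔS, ΔL, ΔJ fail)
(h) forbidden (ΔS, ΔJ fail)
(i) forbidden (ΔS fails)
Total allowed: 2 of 9.

2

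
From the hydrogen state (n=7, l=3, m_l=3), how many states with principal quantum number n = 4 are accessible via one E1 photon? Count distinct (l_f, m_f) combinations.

E1 requires Δl = ±1, so l_f ∈ {2, 4}; with 0 ≤ l_f ≤ n_f−1 = 3, the allowed l_f values are {2}.
For l_f = 2: m_f ∈ {m_i−1, m_i, m_i+1} ∩ [−2, 2] = {2} → 1 state.
Total: 1.

1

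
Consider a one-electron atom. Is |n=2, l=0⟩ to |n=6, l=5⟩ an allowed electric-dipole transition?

Initial l = 0, final l = 5, so Δl = +5. E1 requires Δl = ±1: ✗.
The transition is electric-dipole forbidden.

forbidden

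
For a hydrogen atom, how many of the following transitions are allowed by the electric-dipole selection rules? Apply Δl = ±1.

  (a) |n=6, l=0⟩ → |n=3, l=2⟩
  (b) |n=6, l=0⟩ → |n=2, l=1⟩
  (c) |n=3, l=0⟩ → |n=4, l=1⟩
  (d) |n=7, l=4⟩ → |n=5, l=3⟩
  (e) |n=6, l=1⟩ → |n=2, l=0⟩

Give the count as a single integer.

(a) forbidden — Δl = +2 (E1 requires Δl = ±1)
(b) allowed
(c) allowed
(d) allowed
(e) allowed
Total allowed: 4 of 5.

4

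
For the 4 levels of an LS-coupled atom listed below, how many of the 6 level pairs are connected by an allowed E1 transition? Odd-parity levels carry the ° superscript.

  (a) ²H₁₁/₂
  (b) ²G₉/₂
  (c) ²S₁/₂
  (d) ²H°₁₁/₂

2

(a)–(b): forbidden (parity).
(a)–(c): forbidden (parity, ΔL, ΔJ).
(a)–(d): allowed.
(b)–(c): forbidden (parity, ΔL, ΔJ).
(b)–(d): allowed.
(c)–(d): forbidden (ΔL, ΔJ).
Allowed pairs: 2 of 6.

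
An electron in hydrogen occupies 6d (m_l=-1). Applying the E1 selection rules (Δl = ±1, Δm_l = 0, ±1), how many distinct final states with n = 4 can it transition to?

5

E1 requires Δl = ±1, so l_f ∈ {1, 3}; with 0 ≤ l_f ≤ n_f−1 = 3, the allowed l_f values are {1, 3}.
For l_f = 1: m_f ∈ {m_i−1, m_i, m_i+1} ∩ [−1, 1] = {-1, 0} → 2 states.
For l_f = 3: m_f ∈ {m_i−1, m_i, m_i+1} ∩ [−3, 3] = {-2, -1, 0} → 3 states.
Total: 5.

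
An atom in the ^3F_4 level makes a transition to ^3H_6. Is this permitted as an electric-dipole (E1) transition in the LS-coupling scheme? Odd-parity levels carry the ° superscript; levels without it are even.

Parity must change: even → even — fails.
ΔS = 0: S: 1 → 1 — passes.
ΔL = 0, ±1 (not L=0↔0): L: 3 → 5, ΔL = +2 — fails.
ΔJ = 0, ±1 (not J=0↔0): J: 4 → 6, ΔJ = +2 — fails.
Rule(s) violated: parity, ΔL, ΔJ.

forbidden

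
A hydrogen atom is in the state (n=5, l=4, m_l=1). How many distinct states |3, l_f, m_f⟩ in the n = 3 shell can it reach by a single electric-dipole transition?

0

E1 requires l_f ∈ {3, 5}, but neither lies in [0, 2], so no final state is reachable.
Total: 0.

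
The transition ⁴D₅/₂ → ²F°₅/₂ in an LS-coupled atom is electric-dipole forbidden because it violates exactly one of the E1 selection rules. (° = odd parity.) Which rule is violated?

the ΔS = 0 rule

ΔS = 0: S: 3/2 → 1/2 — ✗.
ΔL = 0, ±1 (not L=0↔0): L: 2 → 3, ΔL = +1 — ✓.
Parity must change: even → odd — ✓.
ΔJ = 0, ±1 (not J=0↔0): J: 5/2 → 5/2, ΔJ = +0 — ✓.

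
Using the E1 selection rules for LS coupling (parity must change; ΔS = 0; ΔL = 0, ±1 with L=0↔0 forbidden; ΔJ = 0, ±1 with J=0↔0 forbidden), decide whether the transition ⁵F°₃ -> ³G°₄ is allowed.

forbidden

Initial level: S=2, L=3, J=3, parity odd. Final level: S=1, L=4, J=4, parity odd.
Parity must change: odd → odd — fails.
ΔS = 0: S: 2 → 1 — fails.
ΔL = 0, ±1 (not L=0↔0): L: 3 → 4, ΔL = +1 — passes.
ΔJ = 0, ±1 (not J=0↔0): J: 3 → 4, ΔJ = +1 — passes.
Rule(s) violated: parity, ΔS.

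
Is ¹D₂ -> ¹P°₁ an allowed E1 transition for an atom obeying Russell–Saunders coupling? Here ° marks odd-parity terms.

allowed

Parity must change: even → odd — ok.
ΔS = 0: S: 0 → 0 — ok.
ΔL = 0, ±1 (not L=0↔0): L: 2 → 1, ΔL = -1 — ok.
ΔJ = 0, ±1 (not J=0↔0): J: 2 → 1, ΔJ = -1 — ok.
All four E1 rules are satisfied.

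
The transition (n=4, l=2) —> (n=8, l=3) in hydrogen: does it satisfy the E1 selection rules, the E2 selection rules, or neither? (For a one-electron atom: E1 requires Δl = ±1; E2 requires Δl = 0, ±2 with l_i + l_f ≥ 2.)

Δl = 3 − 2 = +1; l_i + l_f = 5.
E1 (Δl = ±1): satisfied.
E2 (Δl = 0,±2, l_i+l_f ≥ 2): not satisfied.

E1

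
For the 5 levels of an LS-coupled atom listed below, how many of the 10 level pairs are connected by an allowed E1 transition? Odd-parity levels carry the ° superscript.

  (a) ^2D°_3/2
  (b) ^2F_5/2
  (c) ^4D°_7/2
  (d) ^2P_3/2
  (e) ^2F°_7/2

(a)–(b): allowed.
(a)–(c): forbidden (parity, ΔS, ΔJ).
(a)–(d): allowed.
(a)–(e): forbidden (parity, ΔJ).
(b)–(c): forbidden (ΔS).
(b)–(d): forbidden (parity, ΔL).
(b)–(e): allowed.
(c)–(d): forbidden (ΔS, ΔJ).
(c)–(e): forbidden (parity, ΔS).
(d)–(e): forbidden (ΔL, ΔJ).
Allowed pairs: 3 of 10.

3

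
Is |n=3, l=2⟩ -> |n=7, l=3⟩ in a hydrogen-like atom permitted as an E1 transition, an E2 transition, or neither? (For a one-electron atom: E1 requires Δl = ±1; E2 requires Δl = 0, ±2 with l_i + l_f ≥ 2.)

E1

Δl = 3 − 2 = +1; l_i + l_f = 5.
E1 (Δl = ±1): satisfied.
E2 (Δl = 0,±2, l_i+l_f ≥ 2): not satisfied.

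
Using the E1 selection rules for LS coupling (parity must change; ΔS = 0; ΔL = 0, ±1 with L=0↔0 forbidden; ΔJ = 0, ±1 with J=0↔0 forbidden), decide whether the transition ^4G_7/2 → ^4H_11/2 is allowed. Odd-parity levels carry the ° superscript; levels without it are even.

forbidden

Parity must change: even → even — ✗.
ΔS = 0: S: 3/2 → 3/2 — ✓.
ΔL = 0, ±1 (not L=0↔0): L: 4 → 5, ΔL = +1 — ✓.
ΔJ = 0, ±1 (not J=0↔0): J: 7/2 → 11/2, ΔJ = +2 — ✗.
Rule(s) violated: parity, ΔJ.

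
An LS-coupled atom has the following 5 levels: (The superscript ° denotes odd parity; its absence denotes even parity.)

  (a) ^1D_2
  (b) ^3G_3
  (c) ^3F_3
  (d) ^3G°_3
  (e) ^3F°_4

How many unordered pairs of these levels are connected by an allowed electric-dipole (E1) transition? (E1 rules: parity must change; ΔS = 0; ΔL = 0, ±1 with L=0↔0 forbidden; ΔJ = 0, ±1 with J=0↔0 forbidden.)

4

(a)–(b): forbidden (parity, ΔS, ΔL).
(a)–(c): forbidden (parity, ΔS).
(a)–(d): forbidden (ΔS, ΔL).
(a)–(e): forbidden (ΔS, ΔJ).
(b)–(c): forbidden (parity).
(b)–(d): allowed.
(b)–(e): allowed.
(c)–(d): allowed.
(c)–(e): allowed.
(d)–(e): forbidden (parity).
Allowed pairs: 4 of 10.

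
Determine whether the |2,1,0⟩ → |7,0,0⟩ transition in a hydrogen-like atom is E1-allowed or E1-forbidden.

allowed

l: 1 → 0 (Δl = -1). Δl = ±1 satisfied.
m_l: 0 → 0 (Δm_l = +0). |Δm_l| ≤ 1 satisfied.
All E1 selection rules are satisfied.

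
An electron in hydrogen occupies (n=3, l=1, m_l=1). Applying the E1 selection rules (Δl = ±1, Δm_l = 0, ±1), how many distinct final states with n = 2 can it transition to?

E1 requires Δl = ±1, so l_f ∈ {0, 2}; with 0 ≤ l_f ≤ n_f−1 = 1, the allowed l_f values are {0}.
For l_f = 0: m_f ∈ {m_i−1, m_i, m_i+1} ∩ [−0, 0] = {0} → 1 state.
Total: 1.

1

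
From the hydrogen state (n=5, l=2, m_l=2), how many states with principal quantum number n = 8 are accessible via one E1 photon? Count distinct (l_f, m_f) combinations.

E1 requires Δl = ±1, so l_f ∈ {1, 3}; with 0 ≤ l_f ≤ n_f−1 = 7, the allowed l_f values are {1, 3}.
For l_f = 1: m_f ∈ {m_i−1, m_i, m_i+1} ∩ [−1, 1] = {1} → 1 state.
For l_f = 3: m_f ∈ {m_i−1, m_i, m_i+1} ∩ [−3, 3] = {1, 2, 3} → 3 states.
Total: 4.

4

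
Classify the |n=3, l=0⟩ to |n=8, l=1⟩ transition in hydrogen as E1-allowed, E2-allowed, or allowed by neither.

E1

Δl = 1 − 0 = +1; l_i + l_f = 1.
E1 (Δl = ±1): satisfied.
E2 (Δl = 0,±2, l_i+l_f ≥ 2): not satisfied.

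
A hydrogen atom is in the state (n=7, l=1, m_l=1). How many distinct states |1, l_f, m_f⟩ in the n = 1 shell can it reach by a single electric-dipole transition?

E1 requires Δl = ±1, so l_f ∈ {0, 2}; with 0 ≤ l_f ≤ n_f−1 = 0, the allowed l_f values are {0}.
For l_f = 0: m_f ∈ {m_i−1, m_i, m_i+1} ∩ [−0, 0] = {0} → 1 state.
Total: 1.

1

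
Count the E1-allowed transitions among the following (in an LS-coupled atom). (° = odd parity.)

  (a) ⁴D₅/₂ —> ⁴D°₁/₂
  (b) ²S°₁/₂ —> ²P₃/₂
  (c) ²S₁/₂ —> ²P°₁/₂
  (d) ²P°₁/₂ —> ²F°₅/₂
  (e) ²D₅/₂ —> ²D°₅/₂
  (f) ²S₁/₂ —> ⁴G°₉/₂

3

(a) forbidden (ΔJ fails)
(b) allowed
(c) allowed
(d) forbidden (parity, ΔL, ΔJ fail)
(e) allowed
(f) forbidden (ΔS, ΔL, ΔJ fail)
Total allowed: 3 of 6.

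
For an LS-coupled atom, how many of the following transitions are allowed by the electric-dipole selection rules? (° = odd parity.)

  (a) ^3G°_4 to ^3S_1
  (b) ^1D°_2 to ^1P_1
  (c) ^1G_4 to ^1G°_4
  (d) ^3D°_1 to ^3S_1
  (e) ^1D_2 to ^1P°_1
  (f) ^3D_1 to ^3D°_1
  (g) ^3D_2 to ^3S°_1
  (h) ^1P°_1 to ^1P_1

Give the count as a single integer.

5

(a) forbidden (ΔL, ΔJ fail)
(b) allowed
(c) allowed
(d) forbidden (ΔL fails)
(e) allowed
(f) allowed
(g) forbidden (ΔL fails)
(h) allowed
Total allowed: 5 of 8.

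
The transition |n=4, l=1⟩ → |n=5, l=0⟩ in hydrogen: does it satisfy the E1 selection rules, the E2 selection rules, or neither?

E1

Δl = 0 − 1 = -1; l_i + l_f = 1.
E1 (Δl = ±1): satisfied.
E2 (Δl = 0,±2, l_i+l_f ≥ 2): not satisfied.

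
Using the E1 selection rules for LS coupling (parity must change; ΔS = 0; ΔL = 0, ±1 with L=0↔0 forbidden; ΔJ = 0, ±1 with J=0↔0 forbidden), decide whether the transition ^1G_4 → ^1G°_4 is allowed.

allowed

Parity must change: even → odd — satisfied.
ΔS = 0: S: 0 → 0 — satisfied.
ΔL = 0, ±1 (not L=0↔0): L: 4 → 4, ΔL = +0 — satisfied.
ΔJ = 0, ±1 (not J=0↔0): J: 4 → 4, ΔJ = +0 — satisfied.
All four E1 rules are satisfied.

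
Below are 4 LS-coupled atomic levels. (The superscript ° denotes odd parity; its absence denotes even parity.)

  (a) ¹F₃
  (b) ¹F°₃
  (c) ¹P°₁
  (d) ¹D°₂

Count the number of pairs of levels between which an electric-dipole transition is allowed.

(a)–(b): allowed.
(a)–(c): forbidden (ΔL, ΔJ).
(a)–(d): allowed.
(b)–(c): forbidden (parity, ΔL, ΔJ).
(b)–(d): forbidden (parity).
(c)–(d): forbidden (parity).
Allowed pairs: 2 of 6.

2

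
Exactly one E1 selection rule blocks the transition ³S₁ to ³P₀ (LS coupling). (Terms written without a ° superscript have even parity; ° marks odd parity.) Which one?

Parity must change: even → even — violated.
ΔS = 0: S: 1 → 1 — satisfied.
ΔL = 0, ±1 (not L=0↔0): L: 0 → 1, ΔL = +1 — satisfied.
ΔJ = 0, ±1 (not J=0↔0): J: 1 → 0, ΔJ = -1 — satisfied.

parity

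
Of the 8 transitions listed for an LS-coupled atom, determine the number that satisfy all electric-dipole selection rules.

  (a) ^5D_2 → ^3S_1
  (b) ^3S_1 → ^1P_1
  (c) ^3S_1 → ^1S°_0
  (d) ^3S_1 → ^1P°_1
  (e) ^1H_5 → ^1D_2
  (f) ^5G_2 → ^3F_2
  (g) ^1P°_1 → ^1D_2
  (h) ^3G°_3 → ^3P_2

(a) forbidden (parity, ΔS, ΔL fail)
(b) forbidden (parity, ΔS fail)
(c) forbidden (ΔS, ΔL fail)
(d) forbidden (ΔS fails)
(e) forbidden (parity, ΔL, ΔJ fail)
(f) forbidden (parity, ΔS fail)
(g) allowed
(h) forbidden (ΔL fails)
Total allowed: 1 of 8.

1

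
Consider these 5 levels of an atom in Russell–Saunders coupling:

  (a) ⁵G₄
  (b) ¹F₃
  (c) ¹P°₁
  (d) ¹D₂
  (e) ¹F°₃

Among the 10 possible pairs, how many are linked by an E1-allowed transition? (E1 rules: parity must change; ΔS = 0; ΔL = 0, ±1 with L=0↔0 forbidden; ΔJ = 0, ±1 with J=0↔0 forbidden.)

3

(a)–(b): forbidden (parity, ΔS).
(a)–(c): forbidden (ΔS, ΔL, ΔJ).
(a)–(d): forbidden (parity, ΔS, ΔL, ΔJ).
(a)–(e): forbidden (ΔS).
(b)–(c): forbidden (ΔL, ΔJ).
(b)–(d): forbidden (parity).
(b)–(e): allowed.
(c)–(d): allowed.
(c)–(e): forbidden (parity, ΔL, ΔJ).
(d)–(e): allowed.
Allowed pairs: 3 of 10.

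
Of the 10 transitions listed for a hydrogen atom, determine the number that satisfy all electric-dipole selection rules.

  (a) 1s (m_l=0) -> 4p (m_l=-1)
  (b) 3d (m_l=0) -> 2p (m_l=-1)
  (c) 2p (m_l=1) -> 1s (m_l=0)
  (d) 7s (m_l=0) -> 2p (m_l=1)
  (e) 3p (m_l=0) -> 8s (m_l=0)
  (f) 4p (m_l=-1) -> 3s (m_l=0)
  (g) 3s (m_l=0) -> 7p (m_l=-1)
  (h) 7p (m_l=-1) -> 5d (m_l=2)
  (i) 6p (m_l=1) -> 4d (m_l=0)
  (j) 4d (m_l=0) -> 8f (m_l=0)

9

(a) allowed
(b) allowed
(c) allowed
(d) allowed
(e) allowed
(f) allowed
(g) allowed
(h) forbidden — Δm_l = +3 (E1 requires Δm_l = 0, ±1)
(i) allowed
(j) allowed
Total allowed: 9 of 10.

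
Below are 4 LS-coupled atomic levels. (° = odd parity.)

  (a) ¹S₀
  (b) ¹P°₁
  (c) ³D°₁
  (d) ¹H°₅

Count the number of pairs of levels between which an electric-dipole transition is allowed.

1

(a)–(b): allowed.
(a)–(c): forbidden (ΔS, ΔL).
(a)–(d): forbidden (ΔL, ΔJ).
(b)–(c): forbidden (parity, ΔS).
(b)–(d): forbidden (parity, ΔL, ΔJ).
(c)–(d): forbidden (parity, ΔS, ΔL, ΔJ).
Allowed pairs: 1 of 6.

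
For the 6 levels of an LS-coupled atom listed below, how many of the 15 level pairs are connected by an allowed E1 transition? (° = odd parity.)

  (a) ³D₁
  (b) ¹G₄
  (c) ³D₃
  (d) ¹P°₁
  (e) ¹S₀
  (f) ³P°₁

(a)–(b): forbidden (parity, ΔS, ΔL, ΔJ).
(a)–(c): forbidden (parity, ΔJ).
(a)–(d): forbidden (ΔS).
(a)–(e): forbidden (parity, ΔS, ΔL).
(a)–(f): allowed.
(b)–(c): forbidden (parity, ΔS, ΔL).
(b)–(d): forbidden (ΔL, ΔJ).
(b)–(e): forbidden (parity, ΔL, ΔJ).
(b)–(f): forbidden (ΔS, ΔL, ΔJ).
(c)–(d): forbidden (ΔS, ΔJ).
(c)–(e): forbidden (parity, ΔS, ΔL, ΔJ).
(c)–(f): forbidden (ΔJ).
(d)–(e): allowed.
(d)–(f): forbidden (parity, ΔS).
(e)–(f): forbidden (ΔS).
Allowed pairs: 2 of 15.

2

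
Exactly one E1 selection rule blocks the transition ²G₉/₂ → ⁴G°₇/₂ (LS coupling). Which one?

the ΔS = 0 rule

Reading off the term symbols: S 1/2→3/2, L 4→4, J 9/2→7/2, parity even→odd.
Parity must change: even → odd — passes.
ΔS = 0: S: 1/2 → 3/2 — fails.
ΔL = 0, ±1 (not L=0↔0): L: 4 → 4, ΔL = +0 — passes.
ΔJ = 0, ±1 (not J=0↔0): J: 9/2 → 7/2, ΔJ = -1 — passes.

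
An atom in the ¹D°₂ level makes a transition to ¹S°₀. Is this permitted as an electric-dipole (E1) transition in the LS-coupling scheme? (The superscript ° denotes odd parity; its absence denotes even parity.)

Reading off the term symbols: S 0→0, L 2→0, J 2→0, parity odd→odd.
Parity must change: odd → odd — violated.
ΔS = 0: S: 0 → 0 — satisfied.
ΔL = 0, ±1 (not L=0↔0): L: 2 → 0, ΔL = -2 — violated.
ΔJ = 0, ±1 (not J=0↔0): J: 2 → 0, ΔJ = -2 — violated.
Rule(s) violated: parity, ΔL, ΔJ.

forbidden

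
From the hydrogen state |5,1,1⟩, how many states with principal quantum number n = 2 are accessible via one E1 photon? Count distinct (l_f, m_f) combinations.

1

E1 requires Δl = ±1, so l_f ∈ {0, 2}; with 0 ≤ l_f ≤ n_f−1 = 1, the allowed l_f values are {0}.
For l_f = 0: m_f ∈ {m_i−1, m_i, m_i+1} ∩ [−0, 0] = {0} → 1 state.
Total: 1.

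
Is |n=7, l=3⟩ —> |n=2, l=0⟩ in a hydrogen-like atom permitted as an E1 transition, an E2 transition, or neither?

neither

Δl = 0 − 3 = -3; l_i + l_f = 3.
E1 (Δl = ±1): not satisfied.
E2 (Δl = 0,±2, l_i+l_f ≥ 2): not satisfied.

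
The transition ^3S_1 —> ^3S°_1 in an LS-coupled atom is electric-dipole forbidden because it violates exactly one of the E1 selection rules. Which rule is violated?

the L=0 ↔ L=0 exclusion

Parity must change: even → odd — satisfied.
ΔS = 0: S: 1 → 1 — satisfied.
ΔL = 0, ±1 (not L=0↔0): L: 0 → 0, ΔL = +0 — violated.
ΔJ = 0, ±1 (not J=0↔0): J: 1 → 1, ΔJ = +0 — satisfied.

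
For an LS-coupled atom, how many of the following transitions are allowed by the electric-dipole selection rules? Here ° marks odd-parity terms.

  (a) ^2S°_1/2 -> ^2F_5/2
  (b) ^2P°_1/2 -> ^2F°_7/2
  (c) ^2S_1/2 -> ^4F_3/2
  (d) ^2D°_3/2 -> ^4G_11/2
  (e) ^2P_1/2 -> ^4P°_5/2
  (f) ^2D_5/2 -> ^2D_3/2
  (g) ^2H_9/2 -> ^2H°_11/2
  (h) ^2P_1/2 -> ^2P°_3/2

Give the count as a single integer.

2

(a) forbidden (ΔL, ΔJ fail)
(b) forbidden (parity, ΔL, ΔJ fail)
(c) forbidden (parity, ΔS, ΔL fail)
(d) forbidden (ΔS, ΔL, ΔJ fail)
(e) forbidden (ΔS, ΔJ fail)
(f) forbidden (parity fails)
(g) allowed
(h) allowed
Total allowed: 2 of 8.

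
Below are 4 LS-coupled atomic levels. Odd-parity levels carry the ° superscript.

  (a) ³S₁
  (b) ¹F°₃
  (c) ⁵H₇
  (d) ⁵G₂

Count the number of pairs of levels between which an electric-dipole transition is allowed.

0

(a)–(b): forbidden (ΔS, ΔL, ΔJ).
(a)–(c): forbidden (parity, ΔS, ΔL, ΔJ).
(a)–(d): forbidden (parity, ΔS, ΔL).
(b)–(c): forbidden (ΔS, ΔL, ΔJ).
(b)–(d): forbidden (ΔS).
(c)–(d): forbidden (parity, ΔJ).
Allowed pairs: 0 of 6.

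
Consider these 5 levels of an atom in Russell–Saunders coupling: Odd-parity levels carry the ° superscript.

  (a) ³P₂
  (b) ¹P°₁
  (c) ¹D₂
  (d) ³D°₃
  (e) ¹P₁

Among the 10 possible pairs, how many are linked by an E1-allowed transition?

(a)–(b): forbidden (ΔS).
(a)–(c): forbidden (parity, ΔS).
(a)–(d): allowed.
(a)–(e): forbidden (parity, ΔS).
(b)–(c): allowed.
(b)–(d): forbidden (parity, ΔS, ΔJ).
(b)–(e): allowed.
(c)–(d): forbidden (ΔS).
(c)–(e): forbidden (parity).
(d)–(e): forbidden (ΔS, ΔJ).
Allowed pairs: 3 of 10.

3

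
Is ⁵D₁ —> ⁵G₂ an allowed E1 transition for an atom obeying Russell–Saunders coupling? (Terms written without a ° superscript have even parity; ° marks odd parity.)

Initial level: S=2, L=2, J=1, parity even. Final level: S=2, L=4, J=2, parity even.
Parity must change: even → even — ✗.
ΔS = 0: S: 2 → 2 — ✓.
ΔL = 0, ±1 (not L=0↔0): L: 2 → 4, ΔL = +2 — ✗.
ΔJ = 0, ±1 (not J=0↔0): J: 1 → 2, ΔJ = +1 — ✓.
Rule(s) violated: parity, ΔL.

forbidden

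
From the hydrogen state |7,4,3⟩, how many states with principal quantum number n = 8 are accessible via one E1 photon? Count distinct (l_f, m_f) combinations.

E1 requires Δl = ±1, so l_f ∈ {3, 5}; with 0 ≤ l_f ≤ n_f−1 = 7, the allowed l_f values are {3, 5}.
For l_f = 3: m_f ∈ {m_i−1, m_i, m_i+1} ∩ [−3, 3] = {2, 3} → 2 states.
For l_f = 5: m_f ∈ {m_i−1, m_i, m_i+1} ∩ [−5, 5] = {2, 3, 4} → 3 states.
Total: 5.

5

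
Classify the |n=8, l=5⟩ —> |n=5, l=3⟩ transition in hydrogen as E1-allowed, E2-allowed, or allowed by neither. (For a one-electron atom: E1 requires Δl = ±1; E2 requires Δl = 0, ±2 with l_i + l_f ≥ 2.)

E2

Δl = 3 − 5 = -2; l_i + l_f = 8.
E1 (Δl = ±1): not satisfied.
E2 (Δl = 0,±2, l_i+l_f ≥ 2): satisfied.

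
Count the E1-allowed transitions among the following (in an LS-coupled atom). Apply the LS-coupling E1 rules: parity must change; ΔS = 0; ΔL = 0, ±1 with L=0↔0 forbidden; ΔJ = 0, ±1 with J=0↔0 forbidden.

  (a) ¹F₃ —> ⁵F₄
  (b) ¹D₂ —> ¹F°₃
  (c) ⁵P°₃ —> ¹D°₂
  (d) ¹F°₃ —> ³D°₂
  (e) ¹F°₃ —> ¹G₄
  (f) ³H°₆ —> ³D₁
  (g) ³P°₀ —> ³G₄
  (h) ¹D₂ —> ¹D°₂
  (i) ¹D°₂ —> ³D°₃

(a) forbidden (parity, ΔS fail)
(b) allowed
(c) forbidden (parity, ΔS fail)
(d) forbidden (parity, ΔS fail)
(e) allowed
(f) forbidden (ΔL, ΔJ fail)
(g) forbidden (ΔL, ΔJ fail)
(h) allowed
(i) forbidden (parity, ΔS fail)
Total allowed: 3 of 9.

3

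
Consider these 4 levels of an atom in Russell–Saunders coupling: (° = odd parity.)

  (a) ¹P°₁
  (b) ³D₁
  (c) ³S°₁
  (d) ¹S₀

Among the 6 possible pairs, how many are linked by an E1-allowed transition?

(a)–(b): forbidden (ΔS).
(a)–(c): forbidden (parity, ΔS).
(a)–(d): allowed.
(b)–(c): forbidden (ΔL).
(b)–(d): forbidden (parity, ΔS, ΔL).
(c)–(d): forbidden (ΔS, ΔL).
Allowed pairs: 1 of 6.

1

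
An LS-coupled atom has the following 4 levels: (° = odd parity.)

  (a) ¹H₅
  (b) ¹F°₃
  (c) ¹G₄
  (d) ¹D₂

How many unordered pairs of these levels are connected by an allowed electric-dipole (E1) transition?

2

(a)–(b): forbidden (ΔL, ΔJ).
(a)–(c): forbidden (parity).
(a)–(d): forbidden (parity, ΔL, ΔJ).
(b)–(c): allowed.
(b)–(d): allowed.
(c)–(d): forbidden (parity, ΔL, ΔJ).
Allowed pairs: 2 of 6.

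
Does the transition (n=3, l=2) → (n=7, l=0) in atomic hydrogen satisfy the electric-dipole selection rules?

Initial l = 2, final l = 0, so Δl = -2. E1 requires Δl = ±1: fails.
The transition is electric-dipole forbidden.

forbidden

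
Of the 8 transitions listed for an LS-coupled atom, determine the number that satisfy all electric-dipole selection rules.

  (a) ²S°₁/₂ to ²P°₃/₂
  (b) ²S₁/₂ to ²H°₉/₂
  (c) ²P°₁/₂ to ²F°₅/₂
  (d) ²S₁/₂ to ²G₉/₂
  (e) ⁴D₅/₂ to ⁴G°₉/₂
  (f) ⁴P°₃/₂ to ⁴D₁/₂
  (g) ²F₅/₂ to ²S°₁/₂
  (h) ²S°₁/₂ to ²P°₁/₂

(a) forbidden (parity fails)
(b) forbidden (ΔL, ΔJ fail)
(c) forbidden (parity, ΔL, ΔJ fail)
(d) forbidden (parity, ΔL, ΔJ fail)
(e) forbidden (ΔL, ΔJ fail)
(f) allowed
(g) forbidden (ΔL, ΔJ fail)
(h) forbidden (parity fails)
Total allowed: 1 of 8.

1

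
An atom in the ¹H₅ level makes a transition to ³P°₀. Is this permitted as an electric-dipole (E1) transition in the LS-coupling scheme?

forbidden

ΔJ = 0, ±1 (not J=0↔0): J: 5 → 0, ΔJ = -5 — fails.
Parity must change: even → odd — ok.
ΔL = 0, ±1 (not L=0↔0): L: 5 → 1, ΔL = -4 — fails.
ΔS = 0: S: 0 → 1 — fails.
Rule(s) violated: ΔS, ΔL, ΔJ.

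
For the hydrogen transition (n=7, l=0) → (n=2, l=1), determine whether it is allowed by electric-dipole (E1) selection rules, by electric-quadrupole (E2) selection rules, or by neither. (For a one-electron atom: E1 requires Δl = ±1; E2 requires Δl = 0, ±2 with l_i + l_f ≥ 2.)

Δl = 1 − 0 = +1; l_i + l_f = 1.
E1 (Δl = ±1): satisfied.
E2 (Δl = 0,±2, l_i+l_f ≥ 2): not satisfied.

E1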